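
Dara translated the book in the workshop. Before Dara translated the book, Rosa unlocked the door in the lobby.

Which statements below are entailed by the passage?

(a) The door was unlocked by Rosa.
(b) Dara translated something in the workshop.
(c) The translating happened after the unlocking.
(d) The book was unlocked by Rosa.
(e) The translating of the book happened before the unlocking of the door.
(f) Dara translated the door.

(a), (b), (c)

(a) Entailed — dropping 'in the lobby' leaves a sub-description the original still satisfies.
(b) Entailed — the original entails any weakening of itself; this just generalizes the patient.
(c) Entailed — the narrative places the unlocking before the translating.
(d) Not entailed — Rosa unlocked the door, not the book; the book belongs to the translating event.
(e) Not entailed — the narrative places the unlocking before the translating, not after.
(f) Not entailed — Dara translated the book, not the door; the door belongs to the unlocking event.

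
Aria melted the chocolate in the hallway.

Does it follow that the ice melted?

Nothing is said about any ice; only the chocolate is affected.

no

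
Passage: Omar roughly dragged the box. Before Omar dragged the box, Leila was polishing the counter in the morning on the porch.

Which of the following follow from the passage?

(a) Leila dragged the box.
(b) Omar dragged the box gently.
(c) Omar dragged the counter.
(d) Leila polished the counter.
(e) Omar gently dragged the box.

(d)

(a) Not entailed — the passage has Omar dragging the box, not Leila.
(b) Not entailed — 'gently' adds a manner not in (and inconsistent with) the original.
(c) Not entailed — Omar dragged the box, not the counter; the counter belongs to the polishing event.
(d) Entailed — 'polish' is an activity; 'was polishing' entails that some polishing happened, so 'polished' holds.
(e) Not entailed — 'gently' adds a manner not in (and inconsistent with) the original.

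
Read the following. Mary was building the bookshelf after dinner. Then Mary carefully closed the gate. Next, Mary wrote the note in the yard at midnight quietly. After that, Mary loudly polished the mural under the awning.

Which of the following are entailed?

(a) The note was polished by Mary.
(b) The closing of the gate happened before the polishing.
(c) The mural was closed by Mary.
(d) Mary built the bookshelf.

(a) Not entailed — Mary polished the mural, not the note; the note belongs to the writing event.
(b) Entailed — the narrative places the closing before the polishing.
(c) Not entailed — Mary closed the gate, not the mural; the mural belongs to the polishing event.
(d) Not entailed — 'was building' is progressive on an accomplishment; it does not entail the completed 'built'.

(b)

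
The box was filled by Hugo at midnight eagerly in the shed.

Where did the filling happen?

in the shed

'in the shed' marks the location of the filling event.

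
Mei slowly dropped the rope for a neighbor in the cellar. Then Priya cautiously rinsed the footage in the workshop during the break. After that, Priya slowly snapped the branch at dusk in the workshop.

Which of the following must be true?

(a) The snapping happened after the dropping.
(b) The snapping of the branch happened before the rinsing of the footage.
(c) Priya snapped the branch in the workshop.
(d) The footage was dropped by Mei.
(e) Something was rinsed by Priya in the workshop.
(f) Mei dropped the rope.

(a) Entailed — the narrative places the dropping before the snapping.
(b) Not entailed — the narrative places the rinsing before the snapping, not after.
(c) Entailed — every conjunct here is already in the original snapping event.
(d) Not entailed — Mei dropped the rope, not the footage; the footage belongs to the rinsing event.
(e) Entailed — this follows by dropping conjuncts from the rinsing event's description.
(f) Entailed — dropping 'for a neighbor', 'slowly', 'in the cellar' leaves a sub-description the original still satisfies.

(a), (c), (e), (f)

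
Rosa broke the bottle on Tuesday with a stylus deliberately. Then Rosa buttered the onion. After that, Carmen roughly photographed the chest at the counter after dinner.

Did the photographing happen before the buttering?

no

The narrative orders the buttering before the photographing.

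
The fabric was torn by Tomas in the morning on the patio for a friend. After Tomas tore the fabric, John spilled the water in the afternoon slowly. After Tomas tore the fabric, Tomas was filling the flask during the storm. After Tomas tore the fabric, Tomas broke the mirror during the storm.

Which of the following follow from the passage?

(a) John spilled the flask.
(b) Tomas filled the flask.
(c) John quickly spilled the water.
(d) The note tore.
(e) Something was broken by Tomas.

(a) Not entailed — John spilled the water, not the flask; the flask belongs to the filling event.
(b) Not entailed — 'was filling' is progressive on an accomplishment; it does not entail the completed 'filled'.
(c) Not entailed — 'quickly' adds a manner not in (and inconsistent with) the original.
(d) Not entailed — the fabric is what tore, not the note.
(e) Entailed — this follows by dropping conjuncts from the breaking event's description.

(e)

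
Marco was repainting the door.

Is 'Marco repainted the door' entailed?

no

'was repainting' is progressive; for an accomplishment like 'repaint the door', it doesn't entail completion.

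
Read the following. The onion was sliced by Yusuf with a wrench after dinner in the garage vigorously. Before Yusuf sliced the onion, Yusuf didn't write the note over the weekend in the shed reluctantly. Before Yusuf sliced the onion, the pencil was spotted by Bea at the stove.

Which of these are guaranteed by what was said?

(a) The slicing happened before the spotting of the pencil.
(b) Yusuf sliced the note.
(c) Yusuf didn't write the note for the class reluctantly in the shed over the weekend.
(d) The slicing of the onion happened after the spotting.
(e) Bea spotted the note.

(a) Not entailed — the narrative places the spotting before the slicing, not after.
(b) Not entailed — Yusuf sliced the onion, not the note; the note belongs to the writing event.
(c) Entailed — under negation, adding a further restriction is entailed: if no such writing event occurred, none occurred for the class either.
(d) Entailed — the narrative places the spotting before the slicing.
(e) Not entailed — Bea spotted the pencil, not the note; the note belongs to the writing event.

(c), (d)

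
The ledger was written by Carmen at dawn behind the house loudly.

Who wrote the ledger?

'Carmen' marks the agent of the writing event.

Carmen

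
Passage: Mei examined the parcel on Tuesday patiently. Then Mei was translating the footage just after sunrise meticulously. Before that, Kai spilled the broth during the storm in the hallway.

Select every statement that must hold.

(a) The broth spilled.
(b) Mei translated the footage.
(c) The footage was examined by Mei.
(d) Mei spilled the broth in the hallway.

(a)

(a) Entailed — 'Kai spilled the broth' is causative; it entails the inchoative 'the broth spilled'.
(b) Not entailed — 'was translating' is progressive on an accomplishment; it does not entail the completed 'translated'.
(c) Not entailed — Mei examined the parcel, not the footage; the footage belongs to the translating event.
(d) Not entailed — the passage has Kai spilling the broth, not Mei.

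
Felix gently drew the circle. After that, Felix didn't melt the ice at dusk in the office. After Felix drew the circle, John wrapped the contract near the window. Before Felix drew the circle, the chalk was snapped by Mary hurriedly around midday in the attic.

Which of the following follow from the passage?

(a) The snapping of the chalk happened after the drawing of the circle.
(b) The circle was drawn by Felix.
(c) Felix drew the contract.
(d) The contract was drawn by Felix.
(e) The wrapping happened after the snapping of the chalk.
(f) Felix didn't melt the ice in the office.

(b), (e)

(a) Not entailed — the narrative places the snapping before the drawing, not after.
(b) Entailed — dropping 'gently' leaves a sub-description the original still satisfies.
(c) Not entailed — Felix drew the circle, not the contract; the contract belongs to the wrapping event.
(d) Not entailed — Felix drew the circle, not the contract; the contract belongs to the wrapping event.
(e) Entailed — the narrative places the snapping before the wrapping.
(f) Not entailed — dropping 'at dusk' under negation is not valid — the original leaves open that Felix melted the ice some other way.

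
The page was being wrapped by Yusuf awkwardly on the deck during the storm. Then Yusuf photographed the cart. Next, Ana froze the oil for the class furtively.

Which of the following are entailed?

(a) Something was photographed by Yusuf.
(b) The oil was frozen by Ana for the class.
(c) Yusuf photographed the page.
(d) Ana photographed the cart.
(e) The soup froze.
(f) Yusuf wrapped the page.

(a) Entailed — this follows by dropping conjuncts from the photographing event's description.
(b) Entailed — dropping 'furtively' leaves a sub-description the original still satisfies.
(c) Not entailed — Yusuf photographed the cart, not the page; the page belongs to the wrapping event.
(d) Not entailed — the passage has Yusuf photographing the cart, not Ana.
(e) Not entailed — the oil is what froze, not the soup.
(f) Not entailed — 'was wrapping' is progressive on an accomplishment; it does not entail the completed 'wrapped'.

(a), (b)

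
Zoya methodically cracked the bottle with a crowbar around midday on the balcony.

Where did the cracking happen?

on the balcony

'on the balcony' marks the location of the cracking event.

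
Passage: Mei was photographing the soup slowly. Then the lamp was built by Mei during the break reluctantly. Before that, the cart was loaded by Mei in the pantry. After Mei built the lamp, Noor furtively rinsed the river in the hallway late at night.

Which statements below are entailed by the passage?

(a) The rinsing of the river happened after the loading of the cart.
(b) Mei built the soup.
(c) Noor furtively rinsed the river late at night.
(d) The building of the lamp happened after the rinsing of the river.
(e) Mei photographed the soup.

(a), (c)

(a) Entailed — the narrative places the loading before the rinsing.
(b) Not entailed — Mei built the lamp, not the soup; the soup belongs to the photographing event.
(c) Entailed — dropping 'in the hallway' leaves a sub-description the original still satisfies.
(d) Not entailed — the narrative places the building before the rinsing, not after.
(e) Not entailed — 'was photographing' is progressive on an accomplishment; it does not entail the completed 'photographed'.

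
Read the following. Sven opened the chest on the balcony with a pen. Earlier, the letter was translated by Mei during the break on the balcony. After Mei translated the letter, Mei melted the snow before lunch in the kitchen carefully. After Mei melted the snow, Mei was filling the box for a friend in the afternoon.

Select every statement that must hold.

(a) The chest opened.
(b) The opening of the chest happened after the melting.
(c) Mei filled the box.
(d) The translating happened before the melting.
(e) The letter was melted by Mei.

(a) Entailed — 'Sven opened the chest' is causative; it entails the inchoative 'the chest opened'.
(b) Not entailed — the narrative doesn't order the melting relative to the opening.
(c) Not entailed — 'was filling' is progressive on an accomplishment; it does not entail the completed 'filled'.
(d) Entailed — the narrative places the translating before the melting.
(e) Not entailed — Mei melted the snow, not the letter; the letter belongs to the translating event.

(a), (d)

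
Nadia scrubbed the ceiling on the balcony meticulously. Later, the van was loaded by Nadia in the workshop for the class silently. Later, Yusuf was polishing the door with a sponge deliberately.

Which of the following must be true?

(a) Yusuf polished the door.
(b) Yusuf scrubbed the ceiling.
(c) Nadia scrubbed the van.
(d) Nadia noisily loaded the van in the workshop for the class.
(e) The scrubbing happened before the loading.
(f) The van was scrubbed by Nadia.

(a), (e)

(a) Entailed — 'polish' is an activity; 'was polishing' entails that some polishing happened, so 'polished' holds.
(b) Not entailed — the passage has Nadia scrubbing the ceiling, not Yusuf.
(c) Not entailed — Nadia scrubbed the ceiling, not the van; the van belongs to the loading event.
(d) Not entailed — 'noisily' adds a manner not in (and inconsistent with) the original.
(e) Entailed — the narrative places the scrubbing before the loading.
(f) Not entailed — Nadia scrubbed the ceiling, not the van; the van belongs to the loading event.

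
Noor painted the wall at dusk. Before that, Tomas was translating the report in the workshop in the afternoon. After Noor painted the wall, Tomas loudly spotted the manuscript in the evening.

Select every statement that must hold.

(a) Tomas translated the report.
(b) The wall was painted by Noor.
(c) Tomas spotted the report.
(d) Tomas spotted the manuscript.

(b), (d)

(a) Not entailed — 'was translating' is progressive on an accomplishment; it does not entail the completed 'translated'.
(b) Entailed — dropping 'at dusk' leaves a sub-description the original still satisfies.
(c) Not entailed — Tomas spotted the manuscript, not the report; the report belongs to the translating event.
(d) Entailed — this follows by dropping conjuncts from the spotting event's description.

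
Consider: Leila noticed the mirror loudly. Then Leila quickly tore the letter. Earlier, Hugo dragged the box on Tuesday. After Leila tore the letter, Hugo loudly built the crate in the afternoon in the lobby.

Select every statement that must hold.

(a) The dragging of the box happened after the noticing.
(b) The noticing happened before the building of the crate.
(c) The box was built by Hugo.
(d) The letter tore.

(b), (d)

(a) Not entailed — the narrative doesn't order the noticing relative to the dragging.
(b) Entailed — the narrative places the noticing before the building.
(c) Not entailed — Hugo built the crate, not the box; the box belongs to the dragging event.
(d) Entailed — 'Leila tore the letter' is causative; it entails the inchoative 'the letter tore'.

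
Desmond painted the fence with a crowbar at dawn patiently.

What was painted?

the fence

'the fence' marks the patient of the painting event.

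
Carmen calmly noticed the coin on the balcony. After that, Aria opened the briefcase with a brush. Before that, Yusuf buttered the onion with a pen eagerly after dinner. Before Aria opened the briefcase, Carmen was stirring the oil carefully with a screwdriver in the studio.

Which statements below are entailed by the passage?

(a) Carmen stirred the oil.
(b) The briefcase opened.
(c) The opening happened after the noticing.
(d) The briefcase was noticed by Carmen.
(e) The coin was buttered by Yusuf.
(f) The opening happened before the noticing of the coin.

(a), (b), (c)

(a) Entailed — 'stir' is an activity; 'was stirring' entails that some stirring happened, so 'stirred' holds.
(b) Entailed — 'Aria opened the briefcase' is causative; it entails the inchoative 'the briefcase opened'.
(c) Entailed — the narrative places the noticing before the opening.
(d) Not entailed — Carmen noticed the coin, not the briefcase; the briefcase belongs to the opening event.
(e) Not entailed — Yusuf buttered the onion, not the coin; the coin belongs to the noticing event.
(f) Not entailed — the narrative places the noticing before the opening, not after.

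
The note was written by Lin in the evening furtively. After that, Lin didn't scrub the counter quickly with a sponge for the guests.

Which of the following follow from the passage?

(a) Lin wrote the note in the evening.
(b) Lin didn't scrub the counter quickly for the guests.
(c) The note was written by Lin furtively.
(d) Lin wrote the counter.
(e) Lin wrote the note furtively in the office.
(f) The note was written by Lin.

(a) Entailed — dropping 'furtively' leaves a sub-description the original still satisfies.
(b) Not entailed — dropping 'with a sponge' under negation is not valid — the original leaves open that Lin scrubbed the counter some other way.
(c) Entailed — this follows by dropping conjuncts from the writing event's description.
(d) Not entailed — Lin wrote the note, not the counter; the counter belongs to the scrubbing event.
(e) Not entailed — 'in the office' adds information not in the original event.
(f) Entailed — dropping 'in the evening', 'furtively' leaves a sub-description the original still satisfies.

(a), (c), (f)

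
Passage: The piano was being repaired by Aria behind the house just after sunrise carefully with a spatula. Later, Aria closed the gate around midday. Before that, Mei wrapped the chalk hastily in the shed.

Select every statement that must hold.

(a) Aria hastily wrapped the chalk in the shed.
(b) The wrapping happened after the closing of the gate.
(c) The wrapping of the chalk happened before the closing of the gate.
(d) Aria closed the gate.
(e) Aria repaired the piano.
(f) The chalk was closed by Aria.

(a) Not entailed — the passage has Mei wrapping the chalk, not Aria.
(b) Not entailed — the narrative places the wrapping before the closing, not after.
(c) Entailed — the narrative places the wrapping before the closing.
(d) Entailed — the original entails any weakening of itself; this just drops 'around midday'.
(e) Not entailed — 'was repairing' is progressive on an accomplishment; it does not entail the completed 'repaired'.
(f) Not entailed — Aria closed the gate, not the chalk; the chalk belongs to the wrapping event.

(c), (d)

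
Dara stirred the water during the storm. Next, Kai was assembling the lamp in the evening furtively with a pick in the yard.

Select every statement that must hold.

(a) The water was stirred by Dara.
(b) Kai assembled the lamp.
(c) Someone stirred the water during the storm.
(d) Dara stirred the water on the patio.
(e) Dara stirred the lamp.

(a) Entailed — every conjunct here is already in the original stirring event.
(b) Not entailed — 'was assembling' is progressive on an accomplishment; it does not entail the completed 'assembled'.
(c) Entailed — every conjunct here is already in the original stirring event.
(d) Not entailed — 'on the patio' adds information not in the original event.
(e) Not entailed — Dara stirred the water, not the lamp; the lamp belongs to the assembling event.

(a), (c)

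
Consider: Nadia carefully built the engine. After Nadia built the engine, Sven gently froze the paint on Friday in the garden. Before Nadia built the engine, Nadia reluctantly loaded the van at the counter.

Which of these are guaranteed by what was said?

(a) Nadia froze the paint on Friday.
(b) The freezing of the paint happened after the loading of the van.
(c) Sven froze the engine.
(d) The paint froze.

(a) Not entailed — the passage has Sven freezing the paint, not Nadia.
(b) Entailed — the narrative places the loading before the freezing.
(c) Not entailed — Sven froze the paint, not the engine; the engine belongs to the building event.
(d) Entailed — 'Sven froze the paint' is causative; it entails the inchoative 'the paint froze'.

(b), (d)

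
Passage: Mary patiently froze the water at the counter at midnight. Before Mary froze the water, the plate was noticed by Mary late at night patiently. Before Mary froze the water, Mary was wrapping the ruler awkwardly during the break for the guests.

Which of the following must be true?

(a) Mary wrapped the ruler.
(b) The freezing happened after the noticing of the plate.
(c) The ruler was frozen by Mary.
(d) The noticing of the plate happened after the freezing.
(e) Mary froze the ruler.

(a) Not entailed — 'was wrapping' is progressive on an accomplishment; it does not entail the completed 'wrapped'.
(b) Entailed — the narrative places the noticing before the freezing.
(c) Not entailed — Mary froze the water, not the ruler; the ruler belongs to the wrapping event.
(d) Not entailed — the narrative places the noticing before the freezing, not after.
(e) Not entailed — Mary froze the water, not the ruler; the ruler belongs to the wrapping event.

(b)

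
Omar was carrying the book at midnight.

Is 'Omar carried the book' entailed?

yes

'carry' is atelic; if Omar was carrying the book, then Omar carried the book (for some time).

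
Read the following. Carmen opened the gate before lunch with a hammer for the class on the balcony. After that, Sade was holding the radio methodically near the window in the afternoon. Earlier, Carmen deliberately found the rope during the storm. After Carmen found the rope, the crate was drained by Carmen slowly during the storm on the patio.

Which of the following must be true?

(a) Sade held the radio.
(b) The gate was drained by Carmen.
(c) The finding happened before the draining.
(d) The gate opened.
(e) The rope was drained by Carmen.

(a), (c), (d)

(a) Entailed — 'hold' is an activity; 'was holding' entails that some holding happened, so 'held' holds.
(b) Not entailed — Carmen drained the crate, not the gate; the gate belongs to the opening event.
(c) Entailed — the narrative places the finding before the draining.
(d) Entailed — 'Carmen opened the gate' is causative; it entails the inchoative 'the gate opened'.
(e) Not entailed — Carmen drained the crate, not the rope; the rope belongs to the finding event.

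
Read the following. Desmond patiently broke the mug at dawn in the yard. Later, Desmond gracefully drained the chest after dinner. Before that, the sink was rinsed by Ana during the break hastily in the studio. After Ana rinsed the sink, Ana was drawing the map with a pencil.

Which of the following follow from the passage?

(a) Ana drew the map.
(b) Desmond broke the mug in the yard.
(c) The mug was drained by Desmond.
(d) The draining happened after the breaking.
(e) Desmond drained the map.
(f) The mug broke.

(b), (d), (f)

(a) Not entailed — 'was drawing' is progressive on an accomplishment; it does not entail the completed 'drew'.
(b) Entailed — this follows by dropping conjuncts from the breaking event's description.
(c) Not entailed — Desmond drained the chest, not the mug; the mug belongs to the breaking event.
(d) Entailed — the narrative places the breaking before the draining.
(e) Not entailed — Desmond drained the chest, not the map; the map belongs to the drawing event.
(f) Entailed — 'Desmond broke the mug' is causative; it entails the inchoative 'the mug broke'.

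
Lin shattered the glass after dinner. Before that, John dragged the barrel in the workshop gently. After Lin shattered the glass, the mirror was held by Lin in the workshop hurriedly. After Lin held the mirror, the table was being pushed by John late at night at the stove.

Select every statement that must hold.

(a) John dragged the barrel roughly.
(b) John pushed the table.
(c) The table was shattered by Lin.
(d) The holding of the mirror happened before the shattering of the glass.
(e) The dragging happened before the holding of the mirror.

(a) Not entailed — 'roughly' adds a manner not in (and inconsistent with) the original.
(b) Entailed — 'push' is an activity; 'was pushing' entails that some pushing happened, so 'pushed' holds.
(c) Not entailed — Lin shattered the glass, not the table; the table belongs to the pushing event.
(d) Not entailed — the narrative places the shattering before the holding, not after.
(e) Entailed — the narrative places the dragging before the holding.

(b), (e)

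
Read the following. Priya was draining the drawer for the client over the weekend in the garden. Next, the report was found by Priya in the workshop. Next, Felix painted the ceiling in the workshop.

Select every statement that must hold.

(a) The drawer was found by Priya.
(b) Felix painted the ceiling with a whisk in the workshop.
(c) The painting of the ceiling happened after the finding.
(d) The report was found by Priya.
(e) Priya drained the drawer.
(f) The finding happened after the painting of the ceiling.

(c), (d)

(a) Not entailed — Priya found the report, not the drawer; the drawer belongs to the draining event.
(b) Not entailed — 'with a whisk' adds information not in the original event.
(c) Entailed — the narrative places the finding before the painting.
(d) Entailed — every conjunct here is already in the original finding event.
(e) Not entailed — 'was draining' is progressive on an accomplishment; it does not entail the completed 'drained'.
(f) Not entailed — the narrative places the finding before the painting, not after.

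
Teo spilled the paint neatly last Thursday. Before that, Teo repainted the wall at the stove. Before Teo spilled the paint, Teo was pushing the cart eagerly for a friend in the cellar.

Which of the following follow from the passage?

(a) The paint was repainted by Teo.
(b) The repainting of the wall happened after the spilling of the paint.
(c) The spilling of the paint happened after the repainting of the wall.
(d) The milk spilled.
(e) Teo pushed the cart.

(c), (e)

(a) Not entailed — Teo repainted the wall, not the paint; the paint belongs to the spilling event.
(b) Not entailed — the narrative places the repainting before the spilling, not after.
(c) Entailed — the narrative places the repainting before the spilling.
(d) Not entailed — the paint is what spilled, not the milk.
(e) Entailed — 'push' is an activity; 'was pushing' entails that some pushing happened, so 'pushed' holds.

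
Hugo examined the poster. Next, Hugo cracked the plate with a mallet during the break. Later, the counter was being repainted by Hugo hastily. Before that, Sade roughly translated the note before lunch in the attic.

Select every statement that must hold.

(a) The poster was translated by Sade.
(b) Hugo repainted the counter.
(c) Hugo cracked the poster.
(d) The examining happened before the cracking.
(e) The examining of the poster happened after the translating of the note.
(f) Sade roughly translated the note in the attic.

(d), (f)

(a) Not entailed — Sade translated the note, not the poster; the poster belongs to the examining event.
(b) Not entailed — 'was repainting' is progressive on an accomplishment; it does not entail the completed 'repainted'.
(c) Not entailed — Hugo cracked the plate, not the poster; the poster belongs to the examining event.
(d) Entailed — the narrative places the examining before the cracking.
(e) Not entailed — the narrative doesn't order the translating relative to the examining.
(f) Entailed — this follows by dropping conjuncts from the translating event's description.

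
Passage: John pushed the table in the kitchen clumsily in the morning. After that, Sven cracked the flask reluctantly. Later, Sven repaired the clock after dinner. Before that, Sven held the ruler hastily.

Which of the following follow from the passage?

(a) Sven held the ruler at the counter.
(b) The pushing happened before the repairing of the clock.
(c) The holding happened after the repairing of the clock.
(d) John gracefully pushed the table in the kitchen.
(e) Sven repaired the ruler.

(a) Not entailed — 'at the counter' adds information not in the original event.
(b) Entailed — the narrative places the pushing before the repairing.
(c) Not entailed — the narrative places the holding before the repairing, not after.
(d) Not entailed — 'gracefully' adds a manner not in (and inconsistent with) the original.
(e) Not entailed — Sven repaired the clock, not the ruler; the ruler belongs to the holding event.

(b)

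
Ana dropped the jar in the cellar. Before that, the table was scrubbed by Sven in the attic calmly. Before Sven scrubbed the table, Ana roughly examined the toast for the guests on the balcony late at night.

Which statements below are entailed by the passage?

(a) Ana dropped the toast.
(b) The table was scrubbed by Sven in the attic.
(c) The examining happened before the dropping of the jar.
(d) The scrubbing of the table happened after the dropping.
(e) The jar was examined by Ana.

(b), (c)

(a) Not entailed — Ana dropped the jar, not the toast; the toast belongs to the examining event.
(b) Entailed — this follows by dropping conjuncts from the scrubbing event's description.
(c) Entailed — the narrative places the examining before the dropping.
(d) Not entailed — the narrative places the scrubbing before the dropping, not after.
(e) Not entailed — Ana examined the toast, not the jar; the jar belongs to the dropping event.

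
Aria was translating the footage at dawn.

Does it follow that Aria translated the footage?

'was translating' is progressive; for an accomplishment like 'translate the footage', it doesn't entail completion.

no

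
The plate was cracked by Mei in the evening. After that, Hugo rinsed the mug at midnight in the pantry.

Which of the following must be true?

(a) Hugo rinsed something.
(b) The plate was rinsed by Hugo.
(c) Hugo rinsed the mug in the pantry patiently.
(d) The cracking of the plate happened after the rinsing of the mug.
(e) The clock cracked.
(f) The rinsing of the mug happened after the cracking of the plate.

(a), (f)

(a) Entailed — this follows by dropping conjuncts from the rinsing event's description.
(b) Not entailed — Hugo rinsed the mug, not the plate; the plate belongs to the cracking event.
(c) Not entailed — 'patiently' adds information not in the original event.
(d) Not entailed — the narrative places the cracking before the rinsing, not after.
(e) Not entailed — the plate is what cracked, not the clock.
(f) Entailed — the narrative places the cracking before the rinsing.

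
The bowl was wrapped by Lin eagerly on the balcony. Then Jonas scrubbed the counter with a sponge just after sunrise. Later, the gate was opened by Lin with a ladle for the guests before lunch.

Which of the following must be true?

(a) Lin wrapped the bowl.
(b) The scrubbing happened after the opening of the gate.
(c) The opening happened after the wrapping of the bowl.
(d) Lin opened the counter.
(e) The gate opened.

(a), (c), (e)

(a) Entailed — this follows by dropping conjuncts from the wrapping event's description.
(b) Not entailed — the narrative places the scrubbing before the opening, not after.
(c) Entailed — the narrative places the wrapping before the opening.
(d) Not entailed — Lin opened the gate, not the counter; the counter belongs to the scrubbing event.
(e) Entailed — 'Lin opened the gate' is causative; it entails the inchoative 'the gate opened'.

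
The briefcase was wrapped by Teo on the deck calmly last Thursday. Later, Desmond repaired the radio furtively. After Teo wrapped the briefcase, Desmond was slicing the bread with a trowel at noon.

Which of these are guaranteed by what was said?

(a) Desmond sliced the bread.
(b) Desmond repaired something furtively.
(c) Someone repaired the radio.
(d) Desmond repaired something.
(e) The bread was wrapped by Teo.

(a) Not entailed — 'was slicing' is progressive on an accomplishment; it does not entail the completed 'sliced'.
(b) Entailed — every conjunct here is already in the original repairing event.
(c) Entailed — the original entails any weakening of itself; this just drops 'furtively' and generalizes the agent.
(d) Entailed — this follows by dropping conjuncts from the repairing event's description.
(e) Not entailed — Teo wrapped the briefcase, not the bread; the bread belongs to the slicing event.

(b), (c), (d)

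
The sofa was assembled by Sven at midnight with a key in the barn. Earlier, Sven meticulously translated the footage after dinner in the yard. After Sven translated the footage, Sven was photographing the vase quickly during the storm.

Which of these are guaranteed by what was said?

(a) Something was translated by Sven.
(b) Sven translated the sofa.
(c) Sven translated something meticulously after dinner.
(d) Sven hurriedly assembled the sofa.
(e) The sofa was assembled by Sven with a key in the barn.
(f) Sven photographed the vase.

(a), (c), (e)

(a) Entailed — every conjunct here is already in the original translating event.
(b) Not entailed — Sven translated the footage, not the sofa; the sofa belongs to the assembling event.
(c) Entailed — every conjunct here is already in the original translating event.
(d) Not entailed — 'hurriedly' adds information not in the original event.
(e) Entailed — this follows by dropping conjuncts from the assembling event's description.
(f) Not entailed — 'was photographing' is progressive on an accomplishment; it does not entail the completed 'photographed'.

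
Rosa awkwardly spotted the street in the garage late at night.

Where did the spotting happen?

in the garage

'in the garage' marks the location of the spotting event.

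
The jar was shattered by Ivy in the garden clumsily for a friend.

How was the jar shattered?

'clumsily' marks the manner of the shattering event.

clumsily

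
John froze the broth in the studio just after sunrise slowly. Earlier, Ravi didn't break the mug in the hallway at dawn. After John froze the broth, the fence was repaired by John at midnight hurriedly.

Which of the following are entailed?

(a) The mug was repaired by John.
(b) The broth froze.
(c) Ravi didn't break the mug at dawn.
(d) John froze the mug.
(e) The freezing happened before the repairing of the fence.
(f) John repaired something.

(b), (e), (f)

(a) Not entailed — John repaired the fence, not the mug; the mug belongs to the breaking event.
(b) Entailed — 'John froze the broth' is causative; it entails the inchoative 'the broth froze'.
(c) Not entailed — dropping 'in the hallway' under negation is not valid — the original leaves open that Ravi broke the mug some other way.
(d) Not entailed — John froze the broth, not the mug; the mug belongs to the breaking event.
(e) Entailed — the narrative places the freezing before the repairing.
(f) Entailed — every conjunct here is already in the original repairing event.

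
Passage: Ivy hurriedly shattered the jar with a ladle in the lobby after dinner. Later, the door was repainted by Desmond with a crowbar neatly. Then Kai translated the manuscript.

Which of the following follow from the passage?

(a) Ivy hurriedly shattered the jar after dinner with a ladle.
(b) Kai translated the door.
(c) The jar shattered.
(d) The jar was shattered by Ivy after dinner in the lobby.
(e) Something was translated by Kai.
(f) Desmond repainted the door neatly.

(a), (c), (d), (e), (f)

(a) Entailed — dropping 'in the lobby' leaves a sub-description the original still satisfies.
(b) Not entailed — Kai translated the manuscript, not the door; the door belongs to the repainting event.
(c) Entailed — 'Ivy shattered the jar' is causative; it entails the inchoative 'the jar shattered'.
(d) Entailed — dropping 'with a ladle', 'hurriedly' leaves a sub-description the original still satisfies.
(e) Entailed — every conjunct here is already in the original translating event.
(f) Entailed — dropping 'with a crowbar' leaves a sub-description the original still satisfies.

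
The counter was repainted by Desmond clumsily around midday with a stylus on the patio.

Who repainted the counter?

Desmond

'Desmond' marks the agent of the repainting event.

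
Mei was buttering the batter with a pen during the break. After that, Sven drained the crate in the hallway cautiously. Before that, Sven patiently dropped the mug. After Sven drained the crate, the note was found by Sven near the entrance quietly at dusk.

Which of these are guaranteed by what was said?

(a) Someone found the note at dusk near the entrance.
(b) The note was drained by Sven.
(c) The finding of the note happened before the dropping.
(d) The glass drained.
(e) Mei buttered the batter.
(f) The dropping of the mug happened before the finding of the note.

(a) Entailed — every conjunct here is already in the original finding event.
(b) Not entailed — Sven drained the crate, not the note; the note belongs to the finding event.
(c) Not entailed — the narrative places the dropping before the finding, not after.
(d) Not entailed — the crate is what drained, not the glass.
(e) Not entailed — 'was buttering' is progressive on an accomplishment; it does not entail the completed 'buttered'.
(f) Entailed — the narrative places the dropping before the finding.

(a), (f)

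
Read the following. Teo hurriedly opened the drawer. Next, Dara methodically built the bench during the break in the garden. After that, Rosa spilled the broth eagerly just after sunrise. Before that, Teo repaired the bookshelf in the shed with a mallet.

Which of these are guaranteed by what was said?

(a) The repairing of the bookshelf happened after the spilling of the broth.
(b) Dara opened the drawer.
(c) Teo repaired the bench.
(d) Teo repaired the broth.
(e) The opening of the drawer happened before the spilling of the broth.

(a) Not entailed — the narrative places the repairing before the spilling, not after.
(b) Not entailed — the passage has Teo opening the drawer, not Dara.
(c) Not entailed — Teo repaired the bookshelf, not the bench; the bench belongs to the building event.
(d) Not entailed — Teo repaired the bookshelf, not the broth; the broth belongs to the spilling event.
(e) Entailed — the narrative places the opening before the spilling.

(e)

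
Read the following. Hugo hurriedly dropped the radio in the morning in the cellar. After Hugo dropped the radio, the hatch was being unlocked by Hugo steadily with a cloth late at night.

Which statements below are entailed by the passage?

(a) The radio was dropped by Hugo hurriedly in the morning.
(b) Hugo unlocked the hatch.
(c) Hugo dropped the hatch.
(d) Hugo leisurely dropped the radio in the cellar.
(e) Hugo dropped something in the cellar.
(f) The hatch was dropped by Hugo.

(a), (e)

(a) Entailed — dropping 'in the cellar' leaves a sub-description the original still satisfies.
(b) Not entailed — 'was unlocking' is progressive on an accomplishment; it does not entail the completed 'unlocked'.
(c) Not entailed — Hugo dropped the radio, not the hatch; the hatch belongs to the unlocking event.
(d) Not entailed — 'leisurely' adds a manner not in (and inconsistent with) the original.
(e) Entailed — dropping 'in the morning', 'hurriedly' and generalizing the patient leaves a sub-description the original still satisfies.
(f) Not entailed — Hugo dropped the radio, not the hatch; the hatch belongs to the unlocking event.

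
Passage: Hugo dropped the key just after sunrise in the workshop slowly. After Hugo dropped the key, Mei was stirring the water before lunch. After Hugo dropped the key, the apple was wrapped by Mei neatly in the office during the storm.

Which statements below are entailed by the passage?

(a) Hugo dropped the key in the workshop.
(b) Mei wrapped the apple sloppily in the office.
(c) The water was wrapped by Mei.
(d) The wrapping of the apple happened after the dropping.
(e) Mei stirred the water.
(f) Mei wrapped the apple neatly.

(a) Entailed — dropping 'just after sunrise', 'slowly' leaves a sub-description the original still satisfies.
(b) Not entailed — 'sloppily' adds a manner not in (and inconsistent with) the original.
(c) Not entailed — Mei wrapped the apple, not the water; the water belongs to the stirring event.
(d) Entailed — the narrative places the dropping before the wrapping.
(e) Entailed — 'stir' is an activity; 'was stirring' entails that some stirring happened, so 'stirred' holds.
(f) Entailed — the original entails any weakening of itself; this just drops 'in the office', 'during the storm'.

(a), (d), (e), (f)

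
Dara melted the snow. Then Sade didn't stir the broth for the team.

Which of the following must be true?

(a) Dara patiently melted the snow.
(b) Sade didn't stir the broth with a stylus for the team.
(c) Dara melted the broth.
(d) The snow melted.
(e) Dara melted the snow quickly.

(a) Not entailed — 'patiently' adds information not in the original event.
(b) Entailed — under negation, adding a further restriction is entailed: if no such stirring event occurred, none occurred with a stylus either.
(c) Not entailed — Dara melted the snow, not the broth; the broth belongs to the stirring event.
(d) Entailed — 'Dara melted the snow' is causative; it entails the inchoative 'the snow melted'.
(e) Not entailed — 'quickly' adds information not in the original event.

(b), (d)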